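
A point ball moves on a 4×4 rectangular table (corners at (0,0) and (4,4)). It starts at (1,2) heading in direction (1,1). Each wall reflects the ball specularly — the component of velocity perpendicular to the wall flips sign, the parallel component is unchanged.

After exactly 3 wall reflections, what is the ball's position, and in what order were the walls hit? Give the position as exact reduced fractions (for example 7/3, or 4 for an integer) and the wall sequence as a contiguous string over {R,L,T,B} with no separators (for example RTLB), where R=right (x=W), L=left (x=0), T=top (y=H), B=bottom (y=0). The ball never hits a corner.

1. t=2 → T at (3,4); v=(1,-1)
2. t=1 → R at (4,3); v=(-1,-1)
3. t=3 → B at (1,0); v=(-1,1)

Final position: (1,0)
Wall sequence: TRB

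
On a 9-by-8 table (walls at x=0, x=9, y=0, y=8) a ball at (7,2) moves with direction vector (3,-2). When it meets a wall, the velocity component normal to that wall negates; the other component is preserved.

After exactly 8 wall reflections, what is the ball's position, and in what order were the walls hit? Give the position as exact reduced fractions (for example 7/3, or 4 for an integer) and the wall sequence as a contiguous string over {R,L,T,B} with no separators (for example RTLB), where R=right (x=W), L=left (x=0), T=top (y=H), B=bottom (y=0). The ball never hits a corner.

Final position: (9,22/3)
Wall sequence: RBLTRBLR

1. t=2/3 → R at (9,2/3); v=(-3,-2)
2. t=1/3 → B at (8,0); v=(-3,2)
3. t=8/3 → L at (0,16/3); v=(3,2)
4. t=4/3 → T at (4,8); v=(3,-2)
5. t=5/3 → R at (9,14/3); v=(-3,-2)
6. t=7/3 → B at (2,0); v=(-3,2)
7. t=2/3 → L at (0,4/3); v=(3,2)
8. t=3 → R at (9,22/3); v=(-3,2)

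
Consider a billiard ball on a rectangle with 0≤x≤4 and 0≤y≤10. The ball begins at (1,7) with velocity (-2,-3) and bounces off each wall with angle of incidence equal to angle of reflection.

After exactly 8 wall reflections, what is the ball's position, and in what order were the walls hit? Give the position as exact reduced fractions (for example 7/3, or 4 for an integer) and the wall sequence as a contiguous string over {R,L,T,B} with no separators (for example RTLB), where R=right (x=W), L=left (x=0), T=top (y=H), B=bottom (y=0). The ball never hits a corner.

Final position: (1,0)
Wall sequence: LBRLTRLB

1. t=1/2 → L at (0,11/2); v=(2,-3)
2. t=11/6 → B at (11/3,0); v=(2,3)
3. t=1/6 → R at (4,1/2); v=(-2,3)
4. t=2 → L at (0,13/2); v=(2,3)
5. t=7/6 → T at (7/3,10); v=(2,-3)
6. t=5/6 → R at (4,15/2); v=(-2,-3)
7. t=2 → L at (0,3/2); v=(2,-3)
8. t=1/2 → B at (1,0); v=(2,3)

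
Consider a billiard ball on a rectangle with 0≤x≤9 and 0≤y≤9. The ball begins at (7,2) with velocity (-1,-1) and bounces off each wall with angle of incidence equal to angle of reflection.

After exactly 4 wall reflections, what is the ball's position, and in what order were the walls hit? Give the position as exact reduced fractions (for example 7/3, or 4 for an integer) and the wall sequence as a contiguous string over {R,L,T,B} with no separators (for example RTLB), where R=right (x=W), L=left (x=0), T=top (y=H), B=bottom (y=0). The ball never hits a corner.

1. t=2 → B at (5,0); v=(-1,1)
2. t=5 → L at (0,5); v=(1,1)
3. t=4 → T at (4,9); v=(1,-1)
4. t=5 → R at (9,4); v=(-1,-1)

Final position: (9,4)
Wall sequence: BLTR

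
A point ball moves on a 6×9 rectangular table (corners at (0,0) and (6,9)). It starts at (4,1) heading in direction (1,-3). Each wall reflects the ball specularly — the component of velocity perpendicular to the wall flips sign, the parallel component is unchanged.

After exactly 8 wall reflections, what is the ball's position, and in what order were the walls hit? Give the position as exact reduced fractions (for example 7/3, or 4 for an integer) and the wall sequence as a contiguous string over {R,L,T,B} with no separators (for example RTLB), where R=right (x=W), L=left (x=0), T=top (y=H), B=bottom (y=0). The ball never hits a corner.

Final position: (6,5)
Wall sequence: BRTBLTBR

1. t=1/3 → B at (13/3,0); v=(1,3)
2. t=5/3 → R at (6,5); v=(-1,3)
3. t=4/3 → T at (14/3,9); v=(-1,-3)
4. t=3 → B at (5/3,0); v=(-1,3)
5. t=5/3 → L at (0,5); v=(1,3)
6. t=4/3 → T at (4/3,9); v=(1,-3)
7. t=3 → B at (13/3,0); v=(1,3)
8. t=5/3 → R at (6,5); v=(-1,3)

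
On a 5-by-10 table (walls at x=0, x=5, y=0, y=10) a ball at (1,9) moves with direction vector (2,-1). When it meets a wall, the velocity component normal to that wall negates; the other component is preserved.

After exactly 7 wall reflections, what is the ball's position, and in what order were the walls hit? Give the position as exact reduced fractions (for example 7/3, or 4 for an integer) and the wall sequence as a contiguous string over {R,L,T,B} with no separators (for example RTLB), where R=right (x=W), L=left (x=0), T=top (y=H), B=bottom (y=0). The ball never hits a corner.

1. t=2 → R at (5,7); v=(-2,-1)
2. t=5/2 → L at (0,9/2); v=(2,-1)
3. t=5/2 → R at (5,2); v=(-2,-1)
4. t=2 → B at (1,0); v=(-2,1)
5. t=1/2 → L at (0,1/2); v=(2,1)
6. t=5/2 → R at (5,3); v=(-2,1)
7. t=5/2 → L at (0,11/2); v=(2,1)

Final position: (0,11/2)
Wall sequence: RLRBLRL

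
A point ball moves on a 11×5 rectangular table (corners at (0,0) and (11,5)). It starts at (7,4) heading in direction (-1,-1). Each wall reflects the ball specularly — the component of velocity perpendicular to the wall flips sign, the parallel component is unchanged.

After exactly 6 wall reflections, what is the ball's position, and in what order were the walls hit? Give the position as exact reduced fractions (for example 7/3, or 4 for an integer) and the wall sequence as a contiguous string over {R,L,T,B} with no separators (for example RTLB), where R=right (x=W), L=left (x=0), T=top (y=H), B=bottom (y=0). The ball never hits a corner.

Final position: (10,5)
Wall sequence: BLTBRT

1. t=4 → B at (3,0); v=(-1,1)
2. t=3 → L at (0,3); v=(1,1)
3. t=2 → T at (2,5); v=(1,-1)
4. t=5 → B at (7,0); v=(1,1)
5. t=4 → R at (11,4); v=(-1,1)
6. t=1 → T at (10,5); v=(-1,-1)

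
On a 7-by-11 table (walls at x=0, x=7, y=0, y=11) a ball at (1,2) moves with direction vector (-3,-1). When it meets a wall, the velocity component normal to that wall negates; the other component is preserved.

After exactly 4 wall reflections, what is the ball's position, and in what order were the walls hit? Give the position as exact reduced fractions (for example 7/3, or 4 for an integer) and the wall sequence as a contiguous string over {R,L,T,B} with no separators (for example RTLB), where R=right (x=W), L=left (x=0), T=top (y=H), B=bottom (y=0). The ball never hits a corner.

1. t=1/3 → L at (0,5/3); v=(3,-1)
2. t=5/3 → B at (5,0); v=(3,1)
3. t=2/3 → R at (7,2/3); v=(-3,1)
4. t=7/3 → L at (0,3); v=(3,1)

Final position: (0,3)
Wall sequence: LBRL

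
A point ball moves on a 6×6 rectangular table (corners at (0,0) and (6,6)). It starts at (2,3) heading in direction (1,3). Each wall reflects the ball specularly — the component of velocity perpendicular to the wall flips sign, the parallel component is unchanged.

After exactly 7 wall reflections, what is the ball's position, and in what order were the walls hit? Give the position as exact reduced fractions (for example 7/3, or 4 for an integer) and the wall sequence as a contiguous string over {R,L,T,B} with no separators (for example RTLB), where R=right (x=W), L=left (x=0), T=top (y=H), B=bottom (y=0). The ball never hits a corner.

1. t=1 → T at (3,6); v=(1,-3)
2. t=2 → B at (5,0); v=(1,3)
3. t=1 → R at (6,3); v=(-1,3)
4. t=1 → T at (5,6); v=(-1,-3)
5. t=2 → B at (3,0); v=(-1,3)
6. t=2 → T at (1,6); v=(-1,-3)
7. t=1 → L at (0,3); v=(1,-3)

Final position: (0,3)
Wall sequence: TBRTBTL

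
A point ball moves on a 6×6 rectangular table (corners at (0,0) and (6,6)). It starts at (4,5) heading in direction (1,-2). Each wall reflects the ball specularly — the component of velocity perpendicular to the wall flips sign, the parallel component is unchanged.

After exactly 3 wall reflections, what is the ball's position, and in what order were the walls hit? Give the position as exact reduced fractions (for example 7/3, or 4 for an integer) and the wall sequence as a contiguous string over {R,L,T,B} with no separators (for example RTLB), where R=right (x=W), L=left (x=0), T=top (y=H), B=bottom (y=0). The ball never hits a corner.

Final position: (5/2,6)
Wall sequence: RBT

1. t=2 → R at (6,1); v=(-1,-2)
2. t=1/2 → B at (11/2,0); v=(-1,2)
3. t=3 → T at (5/2,6); v=(-1,-2)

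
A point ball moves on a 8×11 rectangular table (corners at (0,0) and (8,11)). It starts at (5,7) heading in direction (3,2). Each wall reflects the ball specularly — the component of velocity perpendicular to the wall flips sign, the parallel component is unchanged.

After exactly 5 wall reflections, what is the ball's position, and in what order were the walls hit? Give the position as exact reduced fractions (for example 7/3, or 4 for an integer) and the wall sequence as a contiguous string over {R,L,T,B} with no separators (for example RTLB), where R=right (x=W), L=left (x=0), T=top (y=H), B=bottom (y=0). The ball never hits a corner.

1. t=1 → R at (8,9); v=(-3,2)
2. t=1 → T at (5,11); v=(-3,-2)
3. t=5/3 → L at (0,23/3); v=(3,-2)
4. t=8/3 → R at (8,7/3); v=(-3,-2)
5. t=7/6 → B at (9/2,0); v=(-3,2)

Final position: (9/2,0)
Wall sequence: RTLRB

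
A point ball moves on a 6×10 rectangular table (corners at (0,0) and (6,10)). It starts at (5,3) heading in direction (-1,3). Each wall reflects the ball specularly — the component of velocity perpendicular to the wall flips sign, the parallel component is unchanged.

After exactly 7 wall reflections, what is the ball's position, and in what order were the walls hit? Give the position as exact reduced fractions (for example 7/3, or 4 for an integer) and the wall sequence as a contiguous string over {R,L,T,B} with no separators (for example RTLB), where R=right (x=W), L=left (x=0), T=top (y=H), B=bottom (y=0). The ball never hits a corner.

1. t=7/3 → T at (8/3,10); v=(-1,-3)
2. t=8/3 → L at (0,2); v=(1,-3)
3. t=2/3 → B at (2/3,0); v=(1,3)
4. t=10/3 → T at (4,10); v=(1,-3)
5. t=2 → R at (6,4); v=(-1,-3)
6. t=4/3 → B at (14/3,0); v=(-1,3)
7. t=10/3 → T at (4/3,10); v=(-1,-3)

Final position: (4/3,10)
Wall sequence: TLBTRBT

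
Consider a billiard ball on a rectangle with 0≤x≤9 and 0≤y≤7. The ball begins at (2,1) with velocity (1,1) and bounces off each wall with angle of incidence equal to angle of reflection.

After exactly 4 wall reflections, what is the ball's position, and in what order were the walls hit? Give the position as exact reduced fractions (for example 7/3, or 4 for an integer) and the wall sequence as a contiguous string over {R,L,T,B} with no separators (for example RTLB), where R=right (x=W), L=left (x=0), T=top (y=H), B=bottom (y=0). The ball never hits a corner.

Final position: (0,3)
Wall sequence: TRBL

1. t=6 → T at (8,7); v=(1,-1)
2. t=1 → R at (9,6); v=(-1,-1)
3. t=6 → B at (3,0); v=(-1,1)
4. t=3 → L at (0,3); v=(1,1)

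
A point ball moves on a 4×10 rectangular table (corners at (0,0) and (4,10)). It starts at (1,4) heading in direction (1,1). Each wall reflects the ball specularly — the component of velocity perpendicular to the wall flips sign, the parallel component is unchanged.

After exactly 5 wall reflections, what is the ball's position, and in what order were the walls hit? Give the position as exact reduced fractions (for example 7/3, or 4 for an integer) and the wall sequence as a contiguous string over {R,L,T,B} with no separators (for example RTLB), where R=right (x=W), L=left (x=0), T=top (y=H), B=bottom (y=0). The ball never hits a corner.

1. t=3 → R at (4,7); v=(-1,1)
2. t=3 → T at (1,10); v=(-1,-1)
3. t=1 → L at (0,9); v=(1,-1)
4. t=4 → R at (4,5); v=(-1,-1)
5. t=4 → L at (0,1); v=(1,-1)

Final position: (0,1)
Wall sequence: RTLRL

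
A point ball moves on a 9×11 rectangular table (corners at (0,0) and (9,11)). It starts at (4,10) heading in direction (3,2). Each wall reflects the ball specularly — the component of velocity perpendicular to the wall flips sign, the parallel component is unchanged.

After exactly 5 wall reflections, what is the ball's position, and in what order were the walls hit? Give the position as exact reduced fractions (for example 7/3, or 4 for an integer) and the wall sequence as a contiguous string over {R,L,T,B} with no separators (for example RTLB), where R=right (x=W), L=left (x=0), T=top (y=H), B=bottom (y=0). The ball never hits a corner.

1. t=1/2 → T at (11/2,11); v=(3,-2)
2. t=7/6 → R at (9,26/3); v=(-3,-2)
3. t=3 → L at (0,8/3); v=(3,-2)
4. t=4/3 → B at (4,0); v=(3,2)
5. t=5/3 → R at (9,10/3); v=(-3,2)

Final position: (9,10/3)
Wall sequence: TRLBR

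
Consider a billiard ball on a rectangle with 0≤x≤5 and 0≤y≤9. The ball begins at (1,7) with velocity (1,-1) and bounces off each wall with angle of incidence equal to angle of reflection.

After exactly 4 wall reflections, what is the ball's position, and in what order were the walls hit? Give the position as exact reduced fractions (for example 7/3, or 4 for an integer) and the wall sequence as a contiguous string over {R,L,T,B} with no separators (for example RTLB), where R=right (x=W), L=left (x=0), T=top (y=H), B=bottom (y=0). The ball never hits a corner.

1. t=4 → R at (5,3); v=(-1,-1)
2. t=3 → B at (2,0); v=(-1,1)
3. t=2 → L at (0,2); v=(1,1)
4. t=5 → R at (5,7); v=(-1,1)

Final position: (5,7)
Wall sequence: RBLR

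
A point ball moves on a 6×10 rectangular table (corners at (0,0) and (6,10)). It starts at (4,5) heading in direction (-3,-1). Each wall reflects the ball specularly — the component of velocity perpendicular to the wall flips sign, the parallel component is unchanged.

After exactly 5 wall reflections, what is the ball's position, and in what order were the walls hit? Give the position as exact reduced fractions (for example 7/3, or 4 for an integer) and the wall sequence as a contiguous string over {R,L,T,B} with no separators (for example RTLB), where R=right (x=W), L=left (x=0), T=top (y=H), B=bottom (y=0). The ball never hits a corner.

1. t=4/3 → L at (0,11/3); v=(3,-1)
2. t=2 → R at (6,5/3); v=(-3,-1)
3. t=5/3 → B at (1,0); v=(-3,1)
4. t=1/3 → L at (0,1/3); v=(3,1)
5. t=2 → R at (6,7/3); v=(-3,1)

Final position: (6,7/3)
Wall sequence: LRBLR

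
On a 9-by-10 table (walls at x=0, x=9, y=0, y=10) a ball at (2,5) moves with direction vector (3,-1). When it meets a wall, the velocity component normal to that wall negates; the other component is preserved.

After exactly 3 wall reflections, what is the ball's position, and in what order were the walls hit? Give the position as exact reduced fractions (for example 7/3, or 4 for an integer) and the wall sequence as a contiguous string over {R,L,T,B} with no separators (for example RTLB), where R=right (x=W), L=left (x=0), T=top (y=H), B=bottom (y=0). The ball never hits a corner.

Final position: (0,1/3)
Wall sequence: RBL

1. t=7/3 → R at (9,8/3); v=(-3,-1)
2. t=8/3 → B at (1,0); v=(-3,1)
3. t=1/3 → L at (0,1/3); v=(3,1)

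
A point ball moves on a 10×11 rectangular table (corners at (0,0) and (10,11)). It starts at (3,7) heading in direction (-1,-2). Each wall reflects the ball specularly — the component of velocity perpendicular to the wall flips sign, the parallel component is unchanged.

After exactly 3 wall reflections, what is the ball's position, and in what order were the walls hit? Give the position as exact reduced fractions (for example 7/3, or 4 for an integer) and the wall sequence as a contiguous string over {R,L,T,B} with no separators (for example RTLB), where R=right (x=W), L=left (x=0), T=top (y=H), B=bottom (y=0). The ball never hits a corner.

1. t=3 → L at (0,1); v=(1,-2)
2. t=1/2 → B at (1/2,0); v=(1,2)
3. t=11/2 → T at (6,11); v=(1,-2)

Final position: (6,11)
Wall sequence: LBT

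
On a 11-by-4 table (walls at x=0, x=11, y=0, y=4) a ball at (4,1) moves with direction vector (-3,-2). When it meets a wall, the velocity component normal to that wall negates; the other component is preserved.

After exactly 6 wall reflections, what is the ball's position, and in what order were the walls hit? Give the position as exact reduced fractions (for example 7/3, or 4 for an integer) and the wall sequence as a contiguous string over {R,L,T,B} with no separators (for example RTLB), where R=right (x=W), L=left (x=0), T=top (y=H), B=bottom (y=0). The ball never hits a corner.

Final position: (13/2,4)
Wall sequence: BLTBRT

1. t=1/2 → B at (5/2,0); v=(-3,2)
2. t=5/6 → L at (0,5/3); v=(3,2)
3. t=7/6 → T at (7/2,4); v=(3,-2)
4. t=2 → B at (19/2,0); v=(3,2)
5. t=1/2 → R at (11,1); v=(-3,2)
6. t=3/2 → T at (13/2,4); v=(-3,-2)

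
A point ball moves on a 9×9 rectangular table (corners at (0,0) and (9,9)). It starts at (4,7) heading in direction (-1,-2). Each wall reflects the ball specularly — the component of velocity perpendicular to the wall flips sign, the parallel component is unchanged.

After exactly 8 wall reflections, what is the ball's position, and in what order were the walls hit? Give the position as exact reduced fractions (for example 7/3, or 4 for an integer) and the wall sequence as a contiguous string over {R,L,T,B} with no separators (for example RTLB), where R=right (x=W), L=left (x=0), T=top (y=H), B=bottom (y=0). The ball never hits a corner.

Final position: (0,1)
Wall sequence: BLTBRTBL

1. t=7/2 → B at (1/2,0); v=(-1,2)
2. t=1/2 → L at (0,1); v=(1,2)
3. t=4 → T at (4,9); v=(1,-2)
4. t=9/2 → B at (17/2,0); v=(1,2)
5. t=1/2 → R at (9,1); v=(-1,2)
6. t=4 → T at (5,9); v=(-1,-2)
7. t=9/2 → B at (1/2,0); v=(-1,2)
8. t=1/2 → L at (0,1); v=(1,2)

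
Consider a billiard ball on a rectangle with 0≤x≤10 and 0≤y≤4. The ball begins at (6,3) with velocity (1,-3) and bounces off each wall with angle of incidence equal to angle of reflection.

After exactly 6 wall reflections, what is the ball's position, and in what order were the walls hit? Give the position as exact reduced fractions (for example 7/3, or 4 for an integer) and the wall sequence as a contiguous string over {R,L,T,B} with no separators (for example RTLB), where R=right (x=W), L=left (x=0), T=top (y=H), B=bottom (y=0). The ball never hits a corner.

1. t=1 → B at (7,0); v=(1,3)
2. t=4/3 → T at (25/3,4); v=(1,-3)
3. t=4/3 → B at (29/3,0); v=(1,3)
4. t=1/3 → R at (10,1); v=(-1,3)
5. t=1 → T at (9,4); v=(-1,-3)
6. t=4/3 → B at (23/3,0); v=(-1,3)

Final position: (23/3,0)
Wall sequence: BTBRTB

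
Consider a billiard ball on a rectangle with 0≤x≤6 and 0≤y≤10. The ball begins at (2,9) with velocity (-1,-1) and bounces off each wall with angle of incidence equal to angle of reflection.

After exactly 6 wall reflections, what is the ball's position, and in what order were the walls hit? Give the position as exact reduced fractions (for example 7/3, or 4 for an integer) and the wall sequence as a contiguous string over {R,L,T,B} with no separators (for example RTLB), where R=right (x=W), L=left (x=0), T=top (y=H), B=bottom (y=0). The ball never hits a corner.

Final position: (6,9)
Wall sequence: LRBLTR

1. t=2 → L at (0,7); v=(1,-1)
2. t=6 → R at (6,1); v=(-1,-1)
3. t=1 → B at (5,0); v=(-1,1)
4. t=5 → L at (0,5); v=(1,1)
5. t=5 → T at (5,10); v=(1,-1)
6. t=1 → R at (6,9); v=(-1,-1)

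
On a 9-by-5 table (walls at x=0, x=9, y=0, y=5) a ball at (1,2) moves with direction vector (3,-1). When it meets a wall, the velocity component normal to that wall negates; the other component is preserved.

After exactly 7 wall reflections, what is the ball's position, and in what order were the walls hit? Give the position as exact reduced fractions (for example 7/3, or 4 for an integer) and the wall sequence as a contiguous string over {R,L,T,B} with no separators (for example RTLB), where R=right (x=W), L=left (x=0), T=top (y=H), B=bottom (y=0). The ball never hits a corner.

1. t=2 → B at (7,0); v=(3,1)
2. t=2/3 → R at (9,2/3); v=(-3,1)
3. t=3 → L at (0,11/3); v=(3,1)
4. t=4/3 → T at (4,5); v=(3,-1)
5. t=5/3 → R at (9,10/3); v=(-3,-1)
6. t=3 → L at (0,1/3); v=(3,-1)
7. t=1/3 → B at (1,0); v=(3,1)

Final position: (1,0)
Wall sequence: BRLTRLB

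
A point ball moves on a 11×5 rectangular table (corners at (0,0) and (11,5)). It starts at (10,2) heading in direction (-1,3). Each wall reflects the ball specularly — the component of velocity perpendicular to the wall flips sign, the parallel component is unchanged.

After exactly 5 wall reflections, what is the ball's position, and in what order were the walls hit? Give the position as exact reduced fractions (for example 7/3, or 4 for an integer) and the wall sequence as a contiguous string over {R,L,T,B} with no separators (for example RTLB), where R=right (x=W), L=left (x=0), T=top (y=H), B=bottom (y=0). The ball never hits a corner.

1. t=1 → T at (9,5); v=(-1,-3)
2. t=5/3 → B at (22/3,0); v=(-1,3)
3. t=5/3 → T at (17/3,5); v=(-1,-3)
4. t=5/3 → B at (4,0); v=(-1,3)
5. t=5/3 → T at (7/3,5); v=(-1,-3)

Final position: (7/3,5)
Wall sequence: TBTBT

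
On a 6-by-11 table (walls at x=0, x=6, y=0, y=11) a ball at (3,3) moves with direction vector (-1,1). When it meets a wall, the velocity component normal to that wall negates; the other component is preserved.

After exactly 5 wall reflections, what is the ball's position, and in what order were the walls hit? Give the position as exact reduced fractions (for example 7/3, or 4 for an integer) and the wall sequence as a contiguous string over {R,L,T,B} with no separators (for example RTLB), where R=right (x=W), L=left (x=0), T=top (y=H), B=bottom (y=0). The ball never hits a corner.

1. t=3 → L at (0,6); v=(1,1)
2. t=5 → T at (5,11); v=(1,-1)
3. t=1 → R at (6,10); v=(-1,-1)
4. t=6 → L at (0,4); v=(1,-1)
5. t=4 → B at (4,0); v=(1,1)

Final position: (4,0)
Wall sequence: LTRLB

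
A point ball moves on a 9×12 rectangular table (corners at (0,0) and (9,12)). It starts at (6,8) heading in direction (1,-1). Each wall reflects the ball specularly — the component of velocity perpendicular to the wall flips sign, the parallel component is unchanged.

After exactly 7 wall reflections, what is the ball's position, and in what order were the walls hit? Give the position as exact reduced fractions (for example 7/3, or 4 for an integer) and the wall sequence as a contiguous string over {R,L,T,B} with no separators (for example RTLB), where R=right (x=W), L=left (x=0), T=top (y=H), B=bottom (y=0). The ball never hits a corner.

Final position: (2,0)
Wall sequence: RBLTRLB

1. t=3 → R at (9,5); v=(-1,-1)
2. t=5 → B at (4,0); v=(-1,1)
3. t=4 → L at (0,4); v=(1,1)
4. t=8 → T at (8,12); v=(1,-1)
5. t=1 → R at (9,11); v=(-1,-1)
6. t=9 → L at (0,2); v=(1,-1)
7. t=2 → B at (2,0); v=(1,1)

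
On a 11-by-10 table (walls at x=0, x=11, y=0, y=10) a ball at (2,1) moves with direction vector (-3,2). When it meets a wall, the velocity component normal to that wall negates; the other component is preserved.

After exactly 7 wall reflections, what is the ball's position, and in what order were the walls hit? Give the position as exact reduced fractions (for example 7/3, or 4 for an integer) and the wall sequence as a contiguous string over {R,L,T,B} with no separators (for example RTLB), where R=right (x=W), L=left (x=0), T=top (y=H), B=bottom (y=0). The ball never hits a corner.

Final position: (5/2,10)
Wall sequence: LRTLBRT

1. t=2/3 → L at (0,7/3); v=(3,2)
2. t=11/3 → R at (11,29/3); v=(-3,2)
3. t=1/6 → T at (21/2,10); v=(-3,-2)
4. t=7/2 → L at (0,3); v=(3,-2)
5. t=3/2 → B at (9/2,0); v=(3,2)
6. t=13/6 → R at (11,13/3); v=(-3,2)
7. t=17/6 → T at (5/2,10); v=(-3,-2)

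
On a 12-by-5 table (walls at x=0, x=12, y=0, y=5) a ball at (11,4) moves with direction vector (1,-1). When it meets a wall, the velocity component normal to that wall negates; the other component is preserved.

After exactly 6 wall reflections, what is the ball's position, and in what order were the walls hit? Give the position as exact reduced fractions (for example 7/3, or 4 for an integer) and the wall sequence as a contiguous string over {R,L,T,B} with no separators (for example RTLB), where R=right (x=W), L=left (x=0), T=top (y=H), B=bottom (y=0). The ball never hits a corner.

1. t=1 → R at (12,3); v=(-1,-1)
2. t=3 → B at (9,0); v=(-1,1)
3. t=5 → T at (4,5); v=(-1,-1)
4. t=4 → L at (0,1); v=(1,-1)
5. t=1 → B at (1,0); v=(1,1)
6. t=5 → T at (6,5); v=(1,-1)

Final position: (6,5)
Wall sequence: RBTLBT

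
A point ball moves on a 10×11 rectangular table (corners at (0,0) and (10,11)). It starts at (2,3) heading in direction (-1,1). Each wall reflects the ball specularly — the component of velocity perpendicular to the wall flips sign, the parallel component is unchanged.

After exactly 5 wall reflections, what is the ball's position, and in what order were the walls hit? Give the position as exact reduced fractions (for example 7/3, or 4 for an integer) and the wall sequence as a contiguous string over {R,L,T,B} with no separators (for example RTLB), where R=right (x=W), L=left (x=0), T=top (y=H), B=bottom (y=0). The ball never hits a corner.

Final position: (0,3)
Wall sequence: LTRBL

1. t=2 → L at (0,5); v=(1,1)
2. t=6 → T at (6,11); v=(1,-1)
3. t=4 → R at (10,7); v=(-1,-1)
4. t=7 → B at (3,0); v=(-1,1)
5. t=3 → L at (0,3); v=(1,1)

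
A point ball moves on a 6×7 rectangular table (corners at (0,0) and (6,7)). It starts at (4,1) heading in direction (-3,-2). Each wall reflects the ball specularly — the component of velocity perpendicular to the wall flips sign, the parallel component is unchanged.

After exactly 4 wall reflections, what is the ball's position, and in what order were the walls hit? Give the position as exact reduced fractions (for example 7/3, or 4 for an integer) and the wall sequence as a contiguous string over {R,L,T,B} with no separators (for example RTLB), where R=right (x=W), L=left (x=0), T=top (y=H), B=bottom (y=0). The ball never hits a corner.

1. t=1/2 → B at (5/2,0); v=(-3,2)
2. t=5/6 → L at (0,5/3); v=(3,2)
3. t=2 → R at (6,17/3); v=(-3,2)
4. t=2/3 → T at (4,7); v=(-3,-2)

Final position: (4,7)
Wall sequence: BLRT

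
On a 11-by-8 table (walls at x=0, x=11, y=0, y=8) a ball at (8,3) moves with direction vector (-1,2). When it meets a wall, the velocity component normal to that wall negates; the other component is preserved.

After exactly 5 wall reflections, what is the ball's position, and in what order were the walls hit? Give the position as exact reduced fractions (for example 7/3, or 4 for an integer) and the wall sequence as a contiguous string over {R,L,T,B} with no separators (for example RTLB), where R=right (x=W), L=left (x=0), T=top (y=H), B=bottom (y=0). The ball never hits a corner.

1. t=5/2 → T at (11/2,8); v=(-1,-2)
2. t=4 → B at (3/2,0); v=(-1,2)
3. t=3/2 → L at (0,3); v=(1,2)
4. t=5/2 → T at (5/2,8); v=(1,-2)
5. t=4 → B at (13/2,0); v=(1,2)

Final position: (13/2,0)
Wall sequence: TBLTB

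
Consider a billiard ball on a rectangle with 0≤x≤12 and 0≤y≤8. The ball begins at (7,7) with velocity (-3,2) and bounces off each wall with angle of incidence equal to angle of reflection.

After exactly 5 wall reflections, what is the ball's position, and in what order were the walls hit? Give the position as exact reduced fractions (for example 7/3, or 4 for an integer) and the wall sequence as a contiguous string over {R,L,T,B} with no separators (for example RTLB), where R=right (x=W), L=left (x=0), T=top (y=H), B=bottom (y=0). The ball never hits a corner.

1. t=1/2 → T at (11/2,8); v=(-3,-2)
2. t=11/6 → L at (0,13/3); v=(3,-2)
3. t=13/6 → B at (13/2,0); v=(3,2)
4. t=11/6 → R at (12,11/3); v=(-3,2)
5. t=13/6 → T at (11/2,8); v=(-3,-2)

Final position: (11/2,8)
Wall sequence: TLBRT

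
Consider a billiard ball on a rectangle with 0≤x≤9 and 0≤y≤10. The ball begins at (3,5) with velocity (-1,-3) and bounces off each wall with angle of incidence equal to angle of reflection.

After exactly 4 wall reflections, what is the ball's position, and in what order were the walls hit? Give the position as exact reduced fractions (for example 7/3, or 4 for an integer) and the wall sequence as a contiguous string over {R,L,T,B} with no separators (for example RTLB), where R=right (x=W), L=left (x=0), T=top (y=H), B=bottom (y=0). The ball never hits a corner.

Final position: (16/3,0)
Wall sequence: BLTB

1. t=5/3 → B at (4/3,0); v=(-1,3)
2. t=4/3 → L at (0,4); v=(1,3)
3. t=2 → T at (2,10); v=(1,-3)
4. t=10/3 → B at (16/3,0); v=(1,3)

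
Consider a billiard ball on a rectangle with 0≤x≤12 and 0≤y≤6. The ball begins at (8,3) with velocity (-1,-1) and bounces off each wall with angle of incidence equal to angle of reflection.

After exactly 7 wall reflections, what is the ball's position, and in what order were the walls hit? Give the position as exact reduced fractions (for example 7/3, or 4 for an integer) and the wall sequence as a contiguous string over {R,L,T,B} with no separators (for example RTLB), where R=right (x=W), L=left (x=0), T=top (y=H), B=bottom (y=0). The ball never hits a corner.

Final position: (5,0)
Wall sequence: BLTBRTB

1. t=3 → B at (5,0); v=(-1,1)
2. t=5 → L at (0,5); v=(1,1)
3. t=1 → T at (1,6); v=(1,-1)
4. t=6 → B at (7,0); v=(1,1)
5. t=5 → R at (12,5); v=(-1,1)
6. t=1 → T at (11,6); v=(-1,-1)
7. t=6 → B at (5,0); v=(-1,1)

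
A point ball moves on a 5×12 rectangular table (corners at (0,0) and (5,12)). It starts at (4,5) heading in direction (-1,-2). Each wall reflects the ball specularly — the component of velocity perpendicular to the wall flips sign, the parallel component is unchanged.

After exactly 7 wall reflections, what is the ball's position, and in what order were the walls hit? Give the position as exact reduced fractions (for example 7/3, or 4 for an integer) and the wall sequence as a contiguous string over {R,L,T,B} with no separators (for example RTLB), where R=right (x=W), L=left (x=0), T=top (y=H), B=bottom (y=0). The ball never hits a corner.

1. t=5/2 → B at (3/2,0); v=(-1,2)
2. t=3/2 → L at (0,3); v=(1,2)
3. t=9/2 → T at (9/2,12); v=(1,-2)
4. t=1/2 → R at (5,11); v=(-1,-2)
5. t=5 → L at (0,1); v=(1,-2)
6. t=1/2 → B at (1/2,0); v=(1,2)
7. t=9/2 → R at (5,9); v=(-1,2)

Final position: (5,9)
Wall sequence: BLTRLBR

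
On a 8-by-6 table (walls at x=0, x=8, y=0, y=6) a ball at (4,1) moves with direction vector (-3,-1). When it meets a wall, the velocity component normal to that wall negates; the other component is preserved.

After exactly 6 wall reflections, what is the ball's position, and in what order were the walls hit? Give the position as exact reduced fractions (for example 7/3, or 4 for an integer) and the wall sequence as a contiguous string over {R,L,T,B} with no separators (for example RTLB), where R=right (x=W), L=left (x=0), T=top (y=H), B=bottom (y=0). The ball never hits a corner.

Final position: (8,11/3)
Wall sequence: BLRLTR

1. t=1 → B at (1,0); v=(-3,1)
2. t=1/3 → L at (0,1/3); v=(3,1)
3. t=8/3 → R at (8,3); v=(-3,1)
4. t=8/3 → L at (0,17/3); v=(3,1)
5. t=1/3 → T at (1,6); v=(3,-1)
6. t=7/3 → R at (8,11/3); v=(-3,-1)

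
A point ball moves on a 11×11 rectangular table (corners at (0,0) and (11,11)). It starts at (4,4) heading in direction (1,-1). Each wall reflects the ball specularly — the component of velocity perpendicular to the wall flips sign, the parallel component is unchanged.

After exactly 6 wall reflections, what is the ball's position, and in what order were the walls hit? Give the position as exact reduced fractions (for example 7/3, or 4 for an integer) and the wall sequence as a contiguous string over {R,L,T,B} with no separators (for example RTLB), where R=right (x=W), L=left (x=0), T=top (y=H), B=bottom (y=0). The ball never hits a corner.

1. t=4 → B at (8,0); v=(1,1)
2. t=3 → R at (11,3); v=(-1,1)
3. t=8 → T at (3,11); v=(-1,-1)
4. t=3 → L at (0,8); v=(1,-1)
5. t=8 → B at (8,0); v=(1,1)
6. t=3 → R at (11,3); v=(-1,1)

Final position: (11,3)
Wall sequence: BRTLBR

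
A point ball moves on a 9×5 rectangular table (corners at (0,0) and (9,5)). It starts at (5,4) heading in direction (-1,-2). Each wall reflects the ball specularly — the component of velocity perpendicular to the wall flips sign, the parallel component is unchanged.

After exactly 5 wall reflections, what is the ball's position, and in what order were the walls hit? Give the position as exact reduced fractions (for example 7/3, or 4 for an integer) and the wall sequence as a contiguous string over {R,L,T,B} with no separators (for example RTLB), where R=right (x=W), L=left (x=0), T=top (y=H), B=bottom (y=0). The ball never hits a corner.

Final position: (9/2,5)
Wall sequence: BTLBT

1. t=2 → B at (3,0); v=(-1,2)
2. t=5/2 → T at (1/2,5); v=(-1,-2)
3. t=1/2 → L at (0,4); v=(1,-2)
4. t=2 → B at (2,0); v=(1,2)
5. t=5/2 → T at (9/2,5); v=(1,-2)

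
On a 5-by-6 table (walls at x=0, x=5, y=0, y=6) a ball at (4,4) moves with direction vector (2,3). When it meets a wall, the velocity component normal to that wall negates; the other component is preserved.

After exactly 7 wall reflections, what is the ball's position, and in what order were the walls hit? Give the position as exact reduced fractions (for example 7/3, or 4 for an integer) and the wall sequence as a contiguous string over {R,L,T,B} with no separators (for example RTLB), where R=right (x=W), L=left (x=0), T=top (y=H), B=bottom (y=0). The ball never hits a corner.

1. t=1/2 → R at (5,11/2); v=(-2,3)
2. t=1/6 → T at (14/3,6); v=(-2,-3)
3. t=2 → B at (2/3,0); v=(-2,3)
4. t=1/3 → L at (0,1); v=(2,3)
5. t=5/3 → T at (10/3,6); v=(2,-3)
6. t=5/6 → R at (5,7/2); v=(-2,-3)
7. t=7/6 → B at (8/3,0); v=(-2,3)

Final position: (8/3,0)
Wall sequence: RTBLTRB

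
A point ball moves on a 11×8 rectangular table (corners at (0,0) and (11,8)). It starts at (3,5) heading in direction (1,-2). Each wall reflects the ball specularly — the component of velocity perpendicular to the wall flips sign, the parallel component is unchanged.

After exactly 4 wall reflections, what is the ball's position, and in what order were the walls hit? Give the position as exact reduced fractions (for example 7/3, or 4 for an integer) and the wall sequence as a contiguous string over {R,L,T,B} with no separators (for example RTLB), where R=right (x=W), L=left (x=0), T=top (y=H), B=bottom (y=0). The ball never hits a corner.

1. t=5/2 → B at (11/2,0); v=(1,2)
2. t=4 → T at (19/2,8); v=(1,-2)
3. t=3/2 → R at (11,5); v=(-1,-2)
4. t=5/2 → B at (17/2,0); v=(-1,2)

Final position: (17/2,0)
Wall sequence: BTRB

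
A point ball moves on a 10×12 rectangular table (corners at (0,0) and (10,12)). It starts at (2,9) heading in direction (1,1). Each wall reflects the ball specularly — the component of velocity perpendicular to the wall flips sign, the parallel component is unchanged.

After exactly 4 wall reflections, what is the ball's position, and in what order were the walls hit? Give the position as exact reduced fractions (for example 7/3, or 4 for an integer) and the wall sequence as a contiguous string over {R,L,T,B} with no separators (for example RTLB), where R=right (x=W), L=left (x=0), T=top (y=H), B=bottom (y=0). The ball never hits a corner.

1. t=3 → T at (5,12); v=(1,-1)
2. t=5 → R at (10,7); v=(-1,-1)
3. t=7 → B at (3,0); v=(-1,1)
4. t=3 → L at (0,3); v=(1,1)

Final position: (0,3)
Wall sequence: TRBL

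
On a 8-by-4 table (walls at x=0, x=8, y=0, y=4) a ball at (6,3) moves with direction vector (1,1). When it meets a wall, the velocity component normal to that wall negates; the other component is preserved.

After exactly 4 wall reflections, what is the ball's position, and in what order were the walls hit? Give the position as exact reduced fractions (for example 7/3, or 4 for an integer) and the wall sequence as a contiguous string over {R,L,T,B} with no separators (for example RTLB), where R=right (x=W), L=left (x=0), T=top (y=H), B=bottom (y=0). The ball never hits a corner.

Final position: (1,4)
Wall sequence: TRBT

1. t=1 → T at (7,4); v=(1,-1)
2. t=1 → R at (8,3); v=(-1,-1)
3. t=3 → B at (5,0); v=(-1,1)
4. t=4 → T at (1,4); v=(-1,-1)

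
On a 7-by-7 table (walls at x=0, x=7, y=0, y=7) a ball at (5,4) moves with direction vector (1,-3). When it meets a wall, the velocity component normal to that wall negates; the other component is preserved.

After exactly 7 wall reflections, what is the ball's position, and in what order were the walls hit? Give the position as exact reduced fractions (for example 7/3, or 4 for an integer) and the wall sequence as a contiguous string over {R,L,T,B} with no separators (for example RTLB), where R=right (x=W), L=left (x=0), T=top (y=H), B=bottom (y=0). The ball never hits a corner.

1. t=4/3 → B at (19/3,0); v=(1,3)
2. t=2/3 → R at (7,2); v=(-1,3)
3. t=5/3 → T at (16/3,7); v=(-1,-3)
4. t=7/3 → B at (3,0); v=(-1,3)
5. t=7/3 → T at (2/3,7); v=(-1,-3)
6. t=2/3 → L at (0,5); v=(1,-3)
7. t=5/3 → B at (5/3,0); v=(1,3)

Final position: (5/3,0)
Wall sequence: BRTBTLB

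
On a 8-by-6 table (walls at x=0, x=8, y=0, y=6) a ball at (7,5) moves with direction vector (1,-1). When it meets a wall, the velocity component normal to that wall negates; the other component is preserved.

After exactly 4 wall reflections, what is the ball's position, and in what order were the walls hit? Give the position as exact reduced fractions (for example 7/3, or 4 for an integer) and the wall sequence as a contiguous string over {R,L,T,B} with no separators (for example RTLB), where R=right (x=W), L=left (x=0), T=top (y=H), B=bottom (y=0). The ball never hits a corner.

Final position: (2,6)
Wall sequence: RBLT

1. t=1 → R at (8,4); v=(-1,-1)
2. t=4 → B at (4,0); v=(-1,1)
3. t=4 → L at (0,4); v=(1,1)
4. t=2 → T at (2,6); v=(1,-1)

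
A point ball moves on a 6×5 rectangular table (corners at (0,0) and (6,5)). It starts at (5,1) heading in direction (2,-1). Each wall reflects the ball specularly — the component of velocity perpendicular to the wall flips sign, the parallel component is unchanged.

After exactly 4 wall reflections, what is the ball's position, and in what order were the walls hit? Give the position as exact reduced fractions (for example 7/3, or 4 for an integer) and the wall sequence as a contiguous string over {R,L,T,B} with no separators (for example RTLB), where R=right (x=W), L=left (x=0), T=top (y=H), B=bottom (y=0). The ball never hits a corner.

1. t=1/2 → R at (6,1/2); v=(-2,-1)
2. t=1/2 → B at (5,0); v=(-2,1)
3. t=5/2 → L at (0,5/2); v=(2,1)
4. t=5/2 → T at (5,5); v=(2,-1)

Final position: (5,5)
Wall sequence: RBLT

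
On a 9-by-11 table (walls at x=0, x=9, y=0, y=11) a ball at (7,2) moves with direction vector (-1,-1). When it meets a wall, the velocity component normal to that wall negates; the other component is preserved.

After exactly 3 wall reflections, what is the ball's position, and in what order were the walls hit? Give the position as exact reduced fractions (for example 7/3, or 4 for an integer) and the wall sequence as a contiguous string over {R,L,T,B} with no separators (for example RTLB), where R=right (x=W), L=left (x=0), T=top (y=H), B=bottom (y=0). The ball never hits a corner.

Final position: (6,11)
Wall sequence: BLT

1. t=2 → B at (5,0); v=(-1,1)
2. t=5 → L at (0,5); v=(1,1)
3. t=6 → T at (6,11); v=(1,-1)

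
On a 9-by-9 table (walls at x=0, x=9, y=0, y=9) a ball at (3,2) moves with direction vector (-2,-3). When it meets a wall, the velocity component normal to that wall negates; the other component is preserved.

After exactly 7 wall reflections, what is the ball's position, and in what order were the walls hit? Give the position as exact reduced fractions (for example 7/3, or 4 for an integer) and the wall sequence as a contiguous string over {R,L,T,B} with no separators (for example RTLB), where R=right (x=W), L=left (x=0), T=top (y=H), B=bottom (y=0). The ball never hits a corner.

Final position: (0,13/2)
Wall sequence: BLTRBTL

1. t=2/3 → B at (5/3,0); v=(-2,3)
2. t=5/6 → L at (0,5/2); v=(2,3)
3. t=13/6 → T at (13/3,9); v=(2,-3)
4. t=7/3 → R at (9,2); v=(-2,-3)
5. t=2/3 → B at (23/3,0); v=(-2,3)
6. t=3 → T at (5/3,9); v=(-2,-3)
7. t=5/6 → L at (0,13/2); v=(2,-3)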